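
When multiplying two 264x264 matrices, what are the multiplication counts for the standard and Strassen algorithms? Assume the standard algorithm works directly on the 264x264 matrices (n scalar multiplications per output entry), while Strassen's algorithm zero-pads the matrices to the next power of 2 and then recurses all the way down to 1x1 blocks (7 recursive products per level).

Matrix multiplication for 264x264 matrices:

Strassen's algorithm requires power-of-2 dimensions. Pad 264x264 to 512x512 (next power of 2).

Standard algorithm: 264^3 = 18399744 multiplications
Strassen's algorithm: 7^(log2(512)) = 7^9 = 40353607 multiplications
Difference: 18399744 - 40353607 = -21953863 (Strassen uses MORE here due to padding overhead — for small or just-over-power-of-2 n, padding can outweigh the per-level savings)

Standard: 18399744 multiplications (264^3). Strassen: 40353607 multiplications (7^9, after padding to 512x512). Strassen reduces 8 recursive multiplications to 7 at each level.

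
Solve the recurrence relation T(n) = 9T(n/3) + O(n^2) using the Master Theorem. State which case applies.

Master Theorem for T(n) = 9T(n/3) + O(n^2):

a = 9, b = 3, c = 2
log_b(a) = log_3(9) = 2.0000

Case 2: c = 2 = log_3(9) = 2.0000
T(n) = O(n^2 log n) = O(n^2 log n)

For T(n) = 9T(n/3) + O(n^2): log_3(9) = 2.0000. This is Case 2 of the Master Theorem (c = log_b(a), equal work at all levels), giving O(n^2 log n).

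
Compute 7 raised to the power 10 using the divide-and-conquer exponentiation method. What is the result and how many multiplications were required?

Computing 7^10 by squaring (build up from 7^1; each line after the first costs one multiplication):

7^1 = 7
7^2 = (7^1)^2 = 7^2 = 49
7^4 = (7^2)^2 = 49^2 = 2401
7^5 = 7 * 7^4 = 7 * 2401 = 16807
7^10 = (7^5)^2 = 16807^2 = 282475249

Result: 282475249
Multiplications needed: 4 (4 lines after 7^1)

7^10 = 282475249. Using exponentiation by squaring, this requires 4 multiplications. The key idea: if the exponent is even, square the half-power; if odd, multiply by the base once.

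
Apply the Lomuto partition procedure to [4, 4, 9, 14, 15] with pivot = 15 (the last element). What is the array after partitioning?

Lomuto partition with pivot = 15:

Initial array: [4, 4, 9, 14, 15]

arr[0]=4 <= 15: swap with position 0, array becomes [4, 4, 9, 14, 15]
arr[1]=4 <= 15: swap with position 1, array becomes [4, 4, 9, 14, 15]
arr[2]=9 <= 15: swap with position 2, array becomes [4, 4, 9, 14, 15]
arr[3]=14 <= 15: swap with position 3, array becomes [4, 4, 9, 14, 15]

Place pivot at position 4: [4, 4, 9, 14, 15]
Pivot position: 4

After partitioning with pivot 15, the array becomes [4, 4, 9, 14, 15]. The pivot is placed at index 4. All elements to the left of the pivot are <= 15, and all elements to the right are > 15.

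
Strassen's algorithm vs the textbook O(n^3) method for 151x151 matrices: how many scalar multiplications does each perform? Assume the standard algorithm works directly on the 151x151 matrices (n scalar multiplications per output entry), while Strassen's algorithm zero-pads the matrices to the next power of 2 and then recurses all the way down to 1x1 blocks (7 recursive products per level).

Matrix multiplication for 151x151 matrices:

Strassen's algorithm requires power-of-2 dimensions. Pad 151x151 to 256x256 (next power of 2).

Standard algorithm: 151^3 = 3442951 multiplications
Strassen's algorithm: 7^(log2(256)) = 7^8 = 5764801 multiplications
Difference: 3442951 - 5764801 = -2321850 (Strassen uses MORE here due to padding overhead — for small or just-over-power-of-2 n, padding can outweigh the per-level savings)

Standard: 3442951 multiplications (151^3). Strassen: 5764801 multiplications (7^8, after padding to 256x256). Strassen reduces 8 recursive multiplications to 7 at each level.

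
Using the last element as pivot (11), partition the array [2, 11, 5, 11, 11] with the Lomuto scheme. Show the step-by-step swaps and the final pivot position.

Lomuto partition with pivot = 11:

Initial array: [2, 11, 5, 11, 11]

arr[0]=2 <= 11: swap with position 0, array becomes [2, 11, 5, 11, 11]
arr[1]=11 <= 11: swap with position 1, array becomes [2, 11, 5, 11, 11]
arr[2]=5 <= 11: swap with position 2, array becomes [2, 11, 5, 11, 11]
arr[3]=11 <= 11: swap with position 3, array becomes [2, 11, 5, 11, 11]

Place pivot at position 4: [2, 11, 5, 11, 11]
Pivot position: 4

After partitioning with pivot 11, the array becomes [2, 11, 5, 11, 11]. The pivot is placed at index 4. All elements to the left of the pivot are <= 11, and all elements to the right are > 11.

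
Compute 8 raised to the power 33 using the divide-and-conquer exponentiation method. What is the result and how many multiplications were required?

Computing 8^33 by squaring (build up from 8^1; each line after the first costs one multiplication):

8^1 = 8
8^2 = (8^1)^2 = 8^2 = 64
8^4 = (8^2)^2 = 64^2 = 4096
8^8 = (8^4)^2 = 4096^2 = 16777216
8^16 = (8^8)^2 = 16777216^2 = 281474976710656
8^32 = (8^16)^2 = 281474976710656^2 = 79228162514264337593543950336
8^33 = 8 * 8^32 = 8 * 79228162514264337593543950336 = 633825300114114700748351602688

Result: 633825300114114700748351602688
Multiplications needed: 6 (6 lines after 8^1)

8^33 = 633825300114114700748351602688. Using exponentiation by squaring, this requires 6 multiplications. The key idea: if the exponent is even, square the half-power; if odd, multiply by the base once.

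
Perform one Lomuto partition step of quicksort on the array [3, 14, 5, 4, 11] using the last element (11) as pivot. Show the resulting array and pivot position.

Lomuto partition with pivot = 11:

Initial array: [3, 14, 5, 4, 11]

arr[0]=3 <= 11: swap with position 0, array becomes [3, 14, 5, 4, 11]
arr[1]=14 > 11: no swap
arr[2]=5 <= 11: swap with position 1, array becomes [3, 5, 14, 4, 11]
arr[3]=4 <= 11: swap with position 2, array becomes [3, 5, 4, 14, 11]

Place pivot at position 3: [3, 5, 4, 11, 14]
Pivot position: 3

After partitioning with pivot 11, the array becomes [3, 5, 4, 11, 14]. The pivot is placed at index 3. All elements to the left of the pivot are <= 11, and all elements to the right are > 11.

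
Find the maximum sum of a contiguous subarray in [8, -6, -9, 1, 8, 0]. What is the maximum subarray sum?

Using Kadane's algorithm on [8, -6, -9, 1, 8, 0]:

Scanning through the array:
Position 1 (value -6): max_ending_here = 2, max_so_far = 8
Position 2 (value -9): max_ending_here = -7, max_so_far = 8
Position 3 (value 1): max_ending_here = 1, max_so_far = 8
Position 4 (value 8): max_ending_here = 9, max_so_far = 9
Position 5 (value 0): max_ending_here = 9, max_so_far = 9

Maximum subarray: [1, 8]
Maximum sum: 9

The maximum subarray is [1, 8] with sum 9. This subarray runs from index 3 to index 4.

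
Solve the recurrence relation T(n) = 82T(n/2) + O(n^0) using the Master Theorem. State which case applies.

Master Theorem for T(n) = 82T(n/2) + O(n^0):

a = 82, b = 2, c = 0
log_b(a) = log_2(82) = 6.3576

Case 1: c = 0 < log_2(82) = 6.3576
T(n) = O(n^(log_2 82))

For T(n) = 82T(n/2) + O(n^0): log_2(82) = 6.3576. This is Case 1 of the Master Theorem (c < log_b(a), work dominated by leaves), giving O(n^(log_2 82)).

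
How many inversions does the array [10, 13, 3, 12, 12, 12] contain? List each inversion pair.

Finding inversions in [10, 13, 3, 12, 12, 12]:

(0, 2): arr[0]=10 > arr[2]=3
(1, 2): arr[1]=13 > arr[2]=3
(1, 3): arr[1]=13 > arr[3]=12
(1, 4): arr[1]=13 > arr[4]=12
(1, 5): arr[1]=13 > arr[5]=12

Total inversions: 5

The array has 5 inversion(s): (0,2), (1,2), (1,3), (1,4), (1,5). Each pair (i,j) satisfies i < j and arr[i] > arr[j].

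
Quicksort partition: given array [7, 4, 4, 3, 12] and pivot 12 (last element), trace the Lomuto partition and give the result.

Lomuto partition with pivot = 12:

Initial array: [7, 4, 4, 3, 12]

arr[0]=7 <= 12: swap with position 0, array becomes [7, 4, 4, 3, 12]
arr[1]=4 <= 12: swap with position 1, array becomes [7, 4, 4, 3, 12]
arr[2]=4 <= 12: swap with position 2, array becomes [7, 4, 4, 3, 12]
arr[3]=3 <= 12: swap with position 3, array becomes [7, 4, 4, 3, 12]

Place pivot at position 4: [7, 4, 4, 3, 12]
Pivot position: 4

After partitioning with pivot 12, the array becomes [7, 4, 4, 3, 12]. The pivot is placed at index 4. All elements to the left of the pivot are <= 12, and all elements to the right are > 12.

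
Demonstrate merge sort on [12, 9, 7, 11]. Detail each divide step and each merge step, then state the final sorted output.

Merge sort trace:

Split: [12, 9, 7, 11] -> [12, 9] and [7, 11]
  Split: [12, 9] -> [12] and [9]
  Merge: [12] + [9] -> [9, 12]
  Split: [7, 11] -> [7] and [11]
  Merge: [7] + [11] -> [7, 11]
Merge: [9, 12] + [7, 11] -> [7, 9, 11, 12]

Final sorted array: [7, 9, 11, 12]

The merge sort proceeds by recursively splitting the array and merging sorted halves.
After all merges, the sorted array is [7, 9, 11, 12].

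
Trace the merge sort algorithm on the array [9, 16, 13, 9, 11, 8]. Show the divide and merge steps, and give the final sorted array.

Merge sort trace:

Split: [9, 16, 13, 9, 11, 8] -> [9, 16, 13] and [9, 11, 8]
  Split: [9, 16, 13] -> [9] and [16, 13]
    Split: [16, 13] -> [16] and [13]
    Merge: [16] + [13] -> [13, 16]
  Merge: [9] + [13, 16] -> [9, 13, 16]
  Split: [9, 11, 8] -> [9] and [11, 8]
    Split: [11, 8] -> [11] and [8]
    Merge: [11] + [8] -> [8, 11]
  Merge: [9] + [8, 11] -> [8, 9, 11]
Merge: [9, 13, 16] + [8, 9, 11] -> [8, 9, 9, 11, 13, 16]

Final sorted array: [8, 9, 9, 11, 13, 16]

The merge sort proceeds by recursively splitting the array and merging sorted halves.
After all merges, the sorted array is [8, 9, 9, 11, 13, 16].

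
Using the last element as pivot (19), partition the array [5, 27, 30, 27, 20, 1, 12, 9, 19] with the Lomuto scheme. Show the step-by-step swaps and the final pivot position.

Lomuto partition with pivot = 19:

Initial array: [5, 27, 30, 27, 20, 1, 12, 9, 19]

arr[0]=5 <= 19: swap with position 0, array becomes [5, 27, 30, 27, 20, 1, 12, 9, 19]
arr[1]=27 > 19: no swap
arr[2]=30 > 19: no swap
arr[3]=27 > 19: no swap
arr[4]=20 > 19: no swap
arr[5]=1 <= 19: swap with position 1, array becomes [5, 1, 30, 27, 20, 27, 12, 9, 19]
arr[6]=12 <= 19: swap with position 2, array becomes [5, 1, 12, 27, 20, 27, 30, 9, 19]
arr[7]=9 <= 19: swap with position 3, array becomes [5, 1, 12, 9, 20, 27, 30, 27, 19]

Place pivot at position 4: [5, 1, 12, 9, 19, 27, 30, 27, 20]
Pivot position: 4

After partitioning with pivot 19, the array becomes [5, 1, 12, 9, 19, 27, 30, 27, 20]. The pivot is placed at index 4. All elements to the left of the pivot are <= 19, and all elements to the right are > 19.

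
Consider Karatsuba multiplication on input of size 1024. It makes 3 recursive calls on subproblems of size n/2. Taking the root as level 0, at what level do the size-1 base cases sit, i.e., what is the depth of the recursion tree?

For divide and conquer with division factor 2:

Problem sizes at each level:
Level 0: 1024
Level 1: 512
Level 2: 256
Level 3: 128
Level 4: 64
Level 5: 32
Level 6: 16
Level 7: 8
Level 8: 4
Level 9: 2
Level 10: 1

The root is level 0 and the size-1 base case is level 10 (the tree spans levels 0 through 10, i.e. 11 levels counting the root), so the depth is the number of divisions: log_2(1024) = 10

The recursion tree depth is log_2(1024) = 10. At each level, the problem size is divided by 2, so it takes 10 divisions to reduce to a base case of size 1. The algorithm makes 3 recursive calls at each level.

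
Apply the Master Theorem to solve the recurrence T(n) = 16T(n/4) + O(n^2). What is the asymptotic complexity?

Master Theorem for T(n) = 16T(n/4) + O(n^2):

a = 16, b = 4, c = 2
log_b(a) = log_4(16) = 2.0000

Case 2: c = 2 = log_4(16) = 2.0000
T(n) = O(n^2 log n) = O(n^2 log n)

For T(n) = 16T(n/4) + O(n^2): log_4(16) = 2.0000. This is Case 2 of the Master Theorem (c = log_b(a), equal work at all levels), giving O(n^2 log n).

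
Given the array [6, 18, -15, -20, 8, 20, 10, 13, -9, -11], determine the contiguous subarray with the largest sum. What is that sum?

Using Kadane's algorithm on [6, 18, -15, -20, 8, 20, 10, 13, -9, -11]:

Scanning through the array:
Position 1 (value 18): max_ending_here = 24, max_so_far = 24
Position 2 (value -15): max_ending_here = 9, max_so_far = 24
Position 3 (value -20): max_ending_here = -11, max_so_far = 24
Position 4 (value 8): max_ending_here = 8, max_so_far = 24
Position 5 (value 20): max_ending_here = 28, max_so_far = 28
Position 6 (value 10): max_ending_here = 38, max_so_far = 38
Position 7 (value 13): max_ending_here = 51, max_so_far = 51
Position 8 (value -9): max_ending_here = 42, max_so_far = 51
Position 9 (value -11): max_ending_here = 31, max_so_far = 51

Maximum subarray: [8, 20, 10, 13]
Maximum sum: 51

The maximum subarray is [8, 20, 10, 13] with sum 51. This subarray runs from index 4 to index 7.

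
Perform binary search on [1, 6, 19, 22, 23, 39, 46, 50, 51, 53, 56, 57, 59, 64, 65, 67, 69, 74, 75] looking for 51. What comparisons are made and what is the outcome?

Binary search for 51 in [1, 6, 19, 22, 23, 39, 46, 50, 51, 53, 56, 57, 59, 64, 65, 67, 69, 74, 75]:

lo=0, hi=18, mid=9, arr[mid]=53 -> 53 > 51, search left half
lo=0, hi=8, mid=4, arr[mid]=23 -> 23 < 51, search right half
lo=5, hi=8, mid=6, arr[mid]=46 -> 46 < 51, search right half
lo=7, hi=8, mid=7, arr[mid]=50 -> 50 < 51, search right half
lo=8, hi=8, mid=8, arr[mid]=51 -> Found target at index 8!

Binary search finds 51 at index 8 after 5 comparisons. The search repeatedly halves the search space by comparing with the middle element.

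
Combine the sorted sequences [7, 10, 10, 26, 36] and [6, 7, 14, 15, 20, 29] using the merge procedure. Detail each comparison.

Merging process:

Compare 7 vs 6: take 6 from right. Merged: [6]
Compare 7 vs 7: take 7 from left. Merged: [6, 7]
Compare 10 vs 7: take 7 from right. Merged: [6, 7, 7]
Compare 10 vs 14: take 10 from left. Merged: [6, 7, 7, 10]
Compare 10 vs 14: take 10 from left. Merged: [6, 7, 7, 10, 10]
Compare 26 vs 14: take 14 from right. Merged: [6, 7, 7, 10, 10, 14]
Compare 26 vs 15: take 15 from right. Merged: [6, 7, 7, 10, 10, 14, 15]
Compare 26 vs 20: take 20 from right. Merged: [6, 7, 7, 10, 10, 14, 15, 20]
Compare 26 vs 29: take 26 from left. Merged: [6, 7, 7, 10, 10, 14, 15, 20, 26]
Compare 36 vs 29: take 29 from right. Merged: [6, 7, 7, 10, 10, 14, 15, 20, 26, 29]
Append remaining from left: [36]. Merged: [6, 7, 7, 10, 10, 14, 15, 20, 26, 29, 36]

Final merged array: [6, 7, 7, 10, 10, 14, 15, 20, 26, 29, 36]
Total comparisons: 10

The merged array is [6, 7, 7, 10, 10, 14, 15, 20, 26, 29, 36], requiring 10 comparisons. The merge step runs in O(n) time where n is the total number of elements.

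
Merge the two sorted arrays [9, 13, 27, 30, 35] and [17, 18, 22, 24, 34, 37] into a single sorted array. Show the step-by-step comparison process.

Merging process:

Compare 9 vs 17: take 9 from left. Merged: [9]
Compare 13 vs 17: take 13 from left. Merged: [9, 13]
Compare 27 vs 17: take 17 from right. Merged: [9, 13, 17]
Compare 27 vs 18: take 18 from right. Merged: [9, 13, 17, 18]
Compare 27 vs 22: take 22 from right. Merged: [9, 13, 17, 18, 22]
Compare 27 vs 24: take 24 from right. Merged: [9, 13, 17, 18, 22, 24]
Compare 27 vs 34: take 27 from left. Merged: [9, 13, 17, 18, 22, 24, 27]
Compare 30 vs 34: take 30 from left. Merged: [9, 13, 17, 18, 22, 24, 27, 30]
Compare 35 vs 34: take 34 from right. Merged: [9, 13, 17, 18, 22, 24, 27, 30, 34]
Compare 35 vs 37: take 35 from left. Merged: [9, 13, 17, 18, 22, 24, 27, 30, 34, 35]
Append remaining from right: [37]. Merged: [9, 13, 17, 18, 22, 24, 27, 30, 34, 35, 37]

Final merged array: [9, 13, 17, 18, 22, 24, 27, 30, 34, 35, 37]
Total comparisons: 10

The merged array is [9, 13, 17, 18, 22, 24, 27, 30, 34, 35, 37], requiring 10 comparisons. The merge step runs in O(n) time where n is the total number of elements.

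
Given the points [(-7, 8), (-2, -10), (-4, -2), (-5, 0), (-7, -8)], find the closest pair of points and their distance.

Computing all pairwise distances among 5 points:

d((-7, 8), (-2, -10)) = 18.6815
d((-7, 8), (-4, -2)) = 10.4403
d((-7, 8), (-5, 0)) = 8.2462
d((-7, 8), (-7, -8)) = 16.0
d((-2, -10), (-4, -2)) = 8.2462
d((-2, -10), (-5, 0)) = 10.4403
d((-2, -10), (-7, -8)) = 5.3852
d((-4, -2), (-5, 0)) = 2.2361 <-- minimum
d((-4, -2), (-7, -8)) = 6.7082
d((-5, 0), (-7, -8)) = 8.2462

Closest pair: (-4, -2) and (-5, 0) with distance 2.2361

The closest pair is (-4, -2) and (-5, 0) with Euclidean distance 2.2361. For 5 points, brute-force pairwise comparison is shown above. For large n, the divide-and-conquer algorithm (sort by x, recurse on halves, check the dividing strip) achieves O(n log n).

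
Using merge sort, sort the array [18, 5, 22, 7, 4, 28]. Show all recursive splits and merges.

Merge sort trace:

Split: [18, 5, 22, 7, 4, 28] -> [18, 5, 22] and [7, 4, 28]
  Split: [18, 5, 22] -> [18] and [5, 22]
    Split: [5, 22] -> [5] and [22]
    Merge: [5] + [22] -> [5, 22]
  Merge: [18] + [5, 22] -> [5, 18, 22]
  Split: [7, 4, 28] -> [7] and [4, 28]
    Split: [4, 28] -> [4] and [28]
    Merge: [4] + [28] -> [4, 28]
  Merge: [7] + [4, 28] -> [4, 7, 28]
Merge: [5, 18, 22] + [4, 7, 28] -> [4, 5, 7, 18, 22, 28]

Final sorted array: [4, 5, 7, 18, 22, 28]

The merge sort proceeds by recursively splitting the array and merging sorted halves.
After all merges, the sorted array is [4, 5, 7, 18, 22, 28].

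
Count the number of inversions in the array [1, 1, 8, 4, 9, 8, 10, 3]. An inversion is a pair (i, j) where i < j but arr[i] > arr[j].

Finding inversions in [1, 1, 8, 4, 9, 8, 10, 3]:

(2, 3): arr[2]=8 > arr[3]=4
(2, 7): arr[2]=8 > arr[7]=3
(3, 7): arr[3]=4 > arr[7]=3
(4, 5): arr[4]=9 > arr[5]=8
(4, 7): arr[4]=9 > arr[7]=3
(5, 7): arr[5]=8 > arr[7]=3
(6, 7): arr[6]=10 > arr[7]=3

Total inversions: 7

The array has 7 inversion(s): (2,3), (2,7), (3,7), (4,5), (4,7), (5,7), (6,7). Each pair (i,j) satisfies i < j and arr[i] > arr[j].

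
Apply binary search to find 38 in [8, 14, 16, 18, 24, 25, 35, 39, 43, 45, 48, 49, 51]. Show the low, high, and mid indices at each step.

Binary search for 38 in [8, 14, 16, 18, 24, 25, 35, 39, 43, 45, 48, 49, 51]:

lo=0, hi=12, mid=6, arr[mid]=35 -> 35 < 38, search right half
lo=7, hi=12, mid=9, arr[mid]=45 -> 45 > 38, search left half
lo=7, hi=8, mid=7, arr[mid]=39 -> 39 > 38, search left half
lo=7 > hi=6, target 38 not found

Binary search determines that 38 is not in the array after 3 comparisons. The search space was exhausted without finding the target.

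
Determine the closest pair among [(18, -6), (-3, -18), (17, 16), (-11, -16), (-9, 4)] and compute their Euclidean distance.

Computing all pairwise distances among 5 points:

d((18, -6), (-3, -18)) = 24.1868
d((18, -6), (17, 16)) = 22.0227
d((18, -6), (-11, -16)) = 30.6757
d((18, -6), (-9, 4)) = 28.7924
d((-3, -18), (17, 16)) = 39.4462
d((-3, -18), (-11, -16)) = 8.2462 <-- minimum
d((-3, -18), (-9, 4)) = 22.8035
d((17, 16), (-11, -16)) = 42.5206
d((17, 16), (-9, 4)) = 28.6356
d((-11, -16), (-9, 4)) = 20.0998

Closest pair: (-3, -18) and (-11, -16) with distance 8.2462

The closest pair is (-3, -18) and (-11, -16) with Euclidean distance 8.2462. For 5 points, brute-force pairwise comparison is shown above. For large n, the divide-and-conquer algorithm (sort by x, recurse on halves, check the dividing strip) achieves O(n log n).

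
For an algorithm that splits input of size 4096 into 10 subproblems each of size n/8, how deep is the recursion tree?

For divide and conquer with division factor 8:

Problem sizes at each level:
Level 0: 4096
Level 1: 512
Level 2: 64
Level 3: 8
Level 4: 1

The root is level 0 and the size-1 base case is level 4 (the tree spans levels 0 through 4, i.e. 5 levels counting the root), so the depth is the number of divisions: log_8(4096) = 4

The recursion tree depth is log_8(4096) = 4. At each level, the problem size is divided by 8, so it takes 4 divisions to reduce to a base case of size 1. The algorithm makes 10 recursive calls at each level.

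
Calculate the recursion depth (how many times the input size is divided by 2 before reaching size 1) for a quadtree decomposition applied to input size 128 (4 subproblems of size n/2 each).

For divide and conquer with division factor 2:

Problem sizes at each level:
Level 0: 128
Level 1: 64
Level 2: 32
Level 3: 16
Level 4: 8
Level 5: 4
Level 6: 2
Level 7: 1

The root is level 0 and the size-1 base case is level 7 (the tree spans levels 0 through 7, i.e. 8 levels counting the root), so the depth is the number of divisions: log_2(128) = 7

The recursion tree depth is log_2(128) = 7. At each level, the problem size is divided by 2, so it takes 7 divisions to reduce to a base case of size 1. The algorithm makes 4 recursive calls at each level.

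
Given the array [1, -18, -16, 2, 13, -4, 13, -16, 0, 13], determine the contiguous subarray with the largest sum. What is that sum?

Using Kadane's algorithm on [1, -18, -16, 2, 13, -4, 13, -16, 0, 13]:

Scanning through the array:
Position 1 (value -18): max_ending_here = -17, max_so_far = 1
Position 2 (value -16): max_ending_here = -16, max_so_far = 1
Position 3 (value 2): max_ending_here = 2, max_so_far = 2
Position 4 (value 13): max_ending_here = 15, max_so_far = 15
Position 5 (value -4): max_ending_here = 11, max_so_far = 15
Position 6 (value 13): max_ending_here = 24, max_so_far = 24
Position 7 (value -16): max_ending_here = 8, max_so_far = 24
Position 8 (value 0): max_ending_here = 8, max_so_far = 24
Position 9 (value 13): max_ending_here = 21, max_so_far = 24

Maximum subarray: [2, 13, -4, 13]
Maximum sum: 24

The maximum subarray is [2, 13, -4, 13] with sum 24. This subarray runs from index 3 to index 6.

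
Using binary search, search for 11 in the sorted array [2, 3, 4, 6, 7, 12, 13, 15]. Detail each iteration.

Binary search for 11 in [2, 3, 4, 6, 7, 12, 13, 15]:

lo=0, hi=7, mid=3, arr[mid]=6 -> 6 < 11, search right half
lo=4, hi=7, mid=5, arr[mid]=12 -> 12 > 11, search left half
lo=4, hi=4, mid=4, arr[mid]=7 -> 7 < 11, search right half
lo=5 > hi=4, target 11 not found

Binary search determines that 11 is not in the array after 3 comparisons. The search space was exhausted without finding the target.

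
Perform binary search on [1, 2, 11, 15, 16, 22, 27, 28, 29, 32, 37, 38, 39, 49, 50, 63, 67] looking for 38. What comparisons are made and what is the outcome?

Binary search for 38 in [1, 2, 11, 15, 16, 22, 27, 28, 29, 32, 37, 38, 39, 49, 50, 63, 67]:

lo=0, hi=16, mid=8, arr[mid]=29 -> 29 < 38, search right half
lo=9, hi=16, mid=12, arr[mid]=39 -> 39 > 38, search left half
lo=9, hi=11, mid=10, arr[mid]=37 -> 37 < 38, search right half
lo=11, hi=11, mid=11, arr[mid]=38 -> Found target at index 11!

Binary search finds 38 at index 11 after 4 comparisons. The search repeatedly halves the search space by comparing with the middle element.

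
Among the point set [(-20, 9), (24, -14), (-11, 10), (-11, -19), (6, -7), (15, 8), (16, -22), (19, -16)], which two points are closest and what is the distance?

Computing all pairwise distances among 8 points:

d((-20, 9), (24, -14)) = 49.6488
d((-20, 9), (-11, 10)) = 9.0554
d((-20, 9), (-11, -19)) = 29.4109
d((-20, 9), (6, -7)) = 30.5287
d((-20, 9), (15, 8)) = 35.0143
d((-20, 9), (16, -22)) = 47.5079
d((-20, 9), (19, -16)) = 46.3249
d((24, -14), (-11, 10)) = 42.4382
d((24, -14), (-11, -19)) = 35.3553
d((24, -14), (6, -7)) = 19.3132
d((24, -14), (15, 8)) = 23.7697
d((24, -14), (16, -22)) = 11.3137
d((24, -14), (19, -16)) = 5.3852 <-- minimum
d((-11, 10), (-11, -19)) = 29.0
d((-11, 10), (6, -7)) = 24.0416
d((-11, 10), (15, 8)) = 26.0768
d((-11, 10), (16, -22)) = 41.8688
d((-11, 10), (19, -16)) = 39.6989
d((-11, -19), (6, -7)) = 20.8087
d((-11, -19), (15, 8)) = 37.4833
d((-11, -19), (16, -22)) = 27.1662
d((-11, -19), (19, -16)) = 30.1496
d((6, -7), (15, 8)) = 17.4929
d((6, -7), (16, -22)) = 18.0278
d((6, -7), (19, -16)) = 15.8114
d((15, 8), (16, -22)) = 30.0167
d((15, 8), (19, -16)) = 24.3311
d((16, -22), (19, -16)) = 6.7082

Closest pair: (24, -14) and (19, -16) with distance 5.3852

The closest pair is (24, -14) and (19, -16) with Euclidean distance 5.3852. For 8 points, brute-force pairwise comparison is shown above. For large n, the divide-and-conquer algorithm (sort by x, recurse on halves, check the dividing strip) achieves O(n log n).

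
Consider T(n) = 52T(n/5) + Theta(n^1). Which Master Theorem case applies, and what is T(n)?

Master Theorem for T(n) = 52T(n/5) + O(n^1):

a = 52, b = 5, c = 1
log_b(a) = log_5(52) = 2.4550

Case 1: c = 1 < log_5(52) = 2.4550
T(n) = O(n^(log_5 52))

For T(n) = 52T(n/5) + O(n^1): log_5(52) = 2.4550. This is Case 1 of the Master Theorem (c < log_b(a), work dominated by leaves), giving O(n^(log_5 52)).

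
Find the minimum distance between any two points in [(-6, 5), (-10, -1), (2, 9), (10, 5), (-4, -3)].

Computing all pairwise distances among 5 points:

d((-6, 5), (-10, -1)) = 7.2111
d((-6, 5), (2, 9)) = 8.9443
d((-6, 5), (10, 5)) = 16.0
d((-6, 5), (-4, -3)) = 8.2462
d((-10, -1), (2, 9)) = 15.6205
d((-10, -1), (10, 5)) = 20.8806
d((-10, -1), (-4, -3)) = 6.3246 <-- minimum
d((2, 9), (10, 5)) = 8.9443
d((2, 9), (-4, -3)) = 13.4164
d((10, 5), (-4, -3)) = 16.1245

Closest pair: (-10, -1) and (-4, -3) with distance 6.3246

The closest pair is (-10, -1) and (-4, -3) with Euclidean distance 6.3246. For 5 points, brute-force pairwise comparison is shown above. For large n, the divide-and-conquer algorithm (sort by x, recurse on halves, check the dividing strip) achieves O(n log n).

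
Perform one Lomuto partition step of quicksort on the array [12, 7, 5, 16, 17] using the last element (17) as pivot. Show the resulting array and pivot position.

Lomuto partition with pivot = 17:

Initial array: [12, 7, 5, 16, 17]

arr[0]=12 <= 17: swap with position 0, array becomes [12, 7, 5, 16, 17]
arr[1]=7 <= 17: swap with position 1, array becomes [12, 7, 5, 16, 17]
arr[2]=5 <= 17: swap with position 2, array becomes [12, 7, 5, 16, 17]
arr[3]=16 <= 17: swap with position 3, array becomes [12, 7, 5, 16, 17]

Place pivot at position 4: [12, 7, 5, 16, 17]
Pivot position: 4

After partitioning with pivot 17, the array becomes [12, 7, 5, 16, 17]. The pivot is placed at index 4. All elements to the left of the pivot are <= 17, and all elements to the right are > 17.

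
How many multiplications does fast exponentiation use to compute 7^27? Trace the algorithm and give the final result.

Computing 7^27 by squaring (build up from 7^1; each line after the first costs one multiplication):

7^1 = 7
7^2 = (7^1)^2 = 7^2 = 49
7^3 = 7 * 7^2 = 7 * 49 = 343
7^6 = (7^3)^2 = 343^2 = 117649
7^12 = (7^6)^2 = 117649^2 = 13841287201
7^13 = 7 * 7^12 = 7 * 13841287201 = 96889010407
7^26 = (7^13)^2 = 96889010407^2 = 9387480337647754305649
7^27 = 7 * 7^26 = 7 * 9387480337647754305649 = 65712362363534280139543

Result: 65712362363534280139543
Multiplications needed: 7 (7 lines after 7^1)

7^27 = 65712362363534280139543. Using exponentiation by squaring, this requires 7 multiplications. The key idea: if the exponent is even, square the half-power; if odd, multiply by the base once.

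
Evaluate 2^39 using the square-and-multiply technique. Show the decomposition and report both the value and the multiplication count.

Computing 2^39 by squaring (build up from 2^1; each line after the first costs one multiplication):

2^1 = 2
2^2 = (2^1)^2 = 2^2 = 4
2^4 = (2^2)^2 = 4^2 = 16
2^8 = (2^4)^2 = 16^2 = 256
2^9 = 2 * 2^8 = 2 * 256 = 512
2^18 = (2^9)^2 = 512^2 = 262144
2^19 = 2 * 2^18 = 2 * 262144 = 524288
2^38 = (2^19)^2 = 524288^2 = 274877906944
2^39 = 2 * 2^38 = 2 * 274877906944 = 549755813888

Result: 549755813888
Multiplications needed: 8 (8 lines after 2^1)

2^39 = 549755813888. Using exponentiation by squaring, this requires 8 multiplications. The key idea: if the exponent is even, square the half-power; if odd, multiply by the base once.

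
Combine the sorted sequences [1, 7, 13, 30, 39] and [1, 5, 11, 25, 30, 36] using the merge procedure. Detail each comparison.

Merging process:

Compare 1 vs 1: take 1 from left. Merged: [1]
Compare 7 vs 1: take 1 from right. Merged: [1, 1]
Compare 7 vs 5: take 5 from right. Merged: [1, 1, 5]
Compare 7 vs 11: take 7 from left. Merged: [1, 1, 5, 7]
Compare 13 vs 11: take 11 from right. Merged: [1, 1, 5, 7, 11]
Compare 13 vs 25: take 13 from left. Merged: [1, 1, 5, 7, 11, 13]
Compare 30 vs 25: take 25 from right. Merged: [1, 1, 5, 7, 11, 13, 25]
Compare 30 vs 30: take 30 from left. Merged: [1, 1, 5, 7, 11, 13, 25, 30]
Compare 39 vs 30: take 30 from right. Merged: [1, 1, 5, 7, 11, 13, 25, 30, 30]
Compare 39 vs 36: take 36 from right. Merged: [1, 1, 5, 7, 11, 13, 25, 30, 30, 36]
Append remaining from left: [39]. Merged: [1, 1, 5, 7, 11, 13, 25, 30, 30, 36, 39]

Final merged array: [1, 1, 5, 7, 11, 13, 25, 30, 30, 36, 39]
Total comparisons: 10

The merged array is [1, 1, 5, 7, 11, 13, 25, 30, 30, 36, 39], requiring 10 comparisons. The merge step runs in O(n) time where n is the total number of elements.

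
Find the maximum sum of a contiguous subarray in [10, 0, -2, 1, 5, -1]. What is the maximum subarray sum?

Using Kadane's algorithm on [10, 0, -2, 1, 5, -1]:

Scanning through the array:
Position 1 (value 0): max_ending_here = 10, max_so_far = 10
Position 2 (value -2): max_ending_here = 8, max_so_far = 10
Position 3 (value 1): max_ending_here = 9, max_so_far = 10
Position 4 (value 5): max_ending_here = 14, max_so_far = 14
Position 5 (value -1): max_ending_here = 13, max_so_far = 14

Maximum subarray: [10, 0, -2, 1, 5]
Maximum sum: 14

The maximum subarray is [10, 0, -2, 1, 5] with sum 14. This subarray runs from index 0 to index 4.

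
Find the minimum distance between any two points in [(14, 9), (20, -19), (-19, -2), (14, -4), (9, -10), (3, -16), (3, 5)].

Computing all pairwise distances among 7 points:

d((14, 9), (20, -19)) = 28.6356
d((14, 9), (-19, -2)) = 34.7851
d((14, 9), (14, -4)) = 13.0
d((14, 9), (9, -10)) = 19.6469
d((14, 9), (3, -16)) = 27.313
d((14, 9), (3, 5)) = 11.7047
d((20, -19), (-19, -2)) = 42.5441
d((20, -19), (14, -4)) = 16.1555
d((20, -19), (9, -10)) = 14.2127
d((20, -19), (3, -16)) = 17.2627
d((20, -19), (3, 5)) = 29.4109
d((-19, -2), (14, -4)) = 33.0606
d((-19, -2), (9, -10)) = 29.1204
d((-19, -2), (3, -16)) = 26.0768
d((-19, -2), (3, 5)) = 23.0868
d((14, -4), (9, -10)) = 7.8102 <-- minimum
d((14, -4), (3, -16)) = 16.2788
d((14, -4), (3, 5)) = 14.2127
d((9, -10), (3, -16)) = 8.4853
d((9, -10), (3, 5)) = 16.1555
d((3, -16), (3, 5)) = 21.0

Closest pair: (14, -4) and (9, -10) with distance 7.8102

The closest pair is (14, -4) and (9, -10) with Euclidean distance 7.8102. For 7 points, brute-force pairwise comparison is shown above. For large n, the divide-and-conquer algorithm (sort by x, recurse on halves, check the dividing strip) achieves O(n log n).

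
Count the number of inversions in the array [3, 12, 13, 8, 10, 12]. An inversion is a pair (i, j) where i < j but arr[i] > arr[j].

Finding inversions in [3, 12, 13, 8, 10, 12]:

(1, 3): arr[1]=12 > arr[3]=8
(1, 4): arr[1]=12 > arr[4]=10
(2, 3): arr[2]=13 > arr[3]=8
(2, 4): arr[2]=13 > arr[4]=10
(2, 5): arr[2]=13 > arr[5]=12

Total inversions: 5

The array has 5 inversion(s): (1,3), (1,4), (2,3), (2,4), (2,5). Each pair (i,j) satisfies i < j and arr[i] > arr[j].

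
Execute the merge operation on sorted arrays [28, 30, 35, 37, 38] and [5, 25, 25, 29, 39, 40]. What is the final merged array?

Merging process:

Compare 28 vs 5: take 5 from right. Merged: [5]
Compare 28 vs 25: take 25 from right. Merged: [5, 25]
Compare 28 vs 25: take 25 from right. Merged: [5, 25, 25]
Compare 28 vs 29: take 28 from left. Merged: [5, 25, 25, 28]
Compare 30 vs 29: take 29 from right. Merged: [5, 25, 25, 28, 29]
Compare 30 vs 39: take 30 from left. Merged: [5, 25, 25, 28, 29, 30]
Compare 35 vs 39: take 35 from left. Merged: [5, 25, 25, 28, 29, 30, 35]
Compare 37 vs 39: take 37 from left. Merged: [5, 25, 25, 28, 29, 30, 35, 37]
Compare 38 vs 39: take 38 from left. Merged: [5, 25, 25, 28, 29, 30, 35, 37, 38]
Append remaining from right: [39, 40]. Merged: [5, 25, 25, 28, 29, 30, 35, 37, 38, 39, 40]

Final merged array: [5, 25, 25, 28, 29, 30, 35, 37, 38, 39, 40]
Total comparisons: 9

The merged array is [5, 25, 25, 28, 29, 30, 35, 37, 38, 39, 40], requiring 9 comparisons. The merge step runs in O(n) time where n is the total number of elements.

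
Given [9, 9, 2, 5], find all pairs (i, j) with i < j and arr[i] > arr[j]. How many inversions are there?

Finding inversions in [9, 9, 2, 5]:

(0, 2): arr[0]=9 > arr[2]=2
(0, 3): arr[0]=9 > arr[3]=5
(1, 2): arr[1]=9 > arr[2]=2
(1, 3): arr[1]=9 > arr[3]=5

Total inversions: 4

The array has 4 inversion(s): (0,2), (0,3), (1,2), (1,3). Each pair (i,j) satisfies i < j and arr[i] > arr[j].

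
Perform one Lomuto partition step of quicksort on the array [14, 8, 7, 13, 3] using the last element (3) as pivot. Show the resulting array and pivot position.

Lomuto partition with pivot = 3:

Initial array: [14, 8, 7, 13, 3]

arr[0]=14 > 3: no swap
arr[1]=8 > 3: no swap
arr[2]=7 > 3: no swap
arr[3]=13 > 3: no swap

Place pivot at position 0: [3, 8, 7, 13, 14]
Pivot position: 0

After partitioning with pivot 3, the array becomes [3, 8, 7, 13, 14]. The pivot is placed at index 0. All elements to the left of the pivot are <= 3, and all elements to the right are > 3.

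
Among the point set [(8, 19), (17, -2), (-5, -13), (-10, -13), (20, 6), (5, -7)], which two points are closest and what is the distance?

Computing all pairwise distances among 6 points:

d((8, 19), (17, -2)) = 22.8473
d((8, 19), (-5, -13)) = 34.5398
d((8, 19), (-10, -13)) = 36.7151
d((8, 19), (20, 6)) = 17.6918
d((8, 19), (5, -7)) = 26.1725
d((17, -2), (-5, -13)) = 24.5967
d((17, -2), (-10, -13)) = 29.1548
d((17, -2), (20, 6)) = 8.544
d((17, -2), (5, -7)) = 13.0
d((-5, -13), (-10, -13)) = 5.0 <-- minimum
d((-5, -13), (20, 6)) = 31.4006
d((-5, -13), (5, -7)) = 11.6619
d((-10, -13), (20, 6)) = 35.5106
d((-10, -13), (5, -7)) = 16.1555
d((20, 6), (5, -7)) = 19.8494

Closest pair: (-5, -13) and (-10, -13) with distance 5.0

The closest pair is (-5, -13) and (-10, -13) with Euclidean distance 5.0. For 6 points, brute-force pairwise comparison is shown above. For large n, the divide-and-conquer algorithm (sort by x, recurse on halves, check the dividing strip) achieves O(n log n).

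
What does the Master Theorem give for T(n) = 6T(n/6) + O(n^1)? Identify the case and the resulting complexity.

Master Theorem for T(n) = 6T(n/6) + O(n^1):

a = 6, b = 6, c = 1
log_b(a) = log_6(6) = 1.0000

Case 2: c = 1 = log_6(6) = 1.0000
T(n) = O(n^1 log n) = O(n log n)

For T(n) = 6T(n/6) + O(n^1): log_6(6) = 1.0000. This is Case 2 of the Master Theorem (c = log_b(a), equal work at all levels), giving O(n log n).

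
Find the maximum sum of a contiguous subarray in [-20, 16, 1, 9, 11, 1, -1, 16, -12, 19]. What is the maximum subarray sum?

Using Kadane's algorithm on [-20, 16, 1, 9, 11, 1, -1, 16, -12, 19]:

Scanning through the array:
Position 1 (value 16): max_ending_here = 16, max_so_far = 16
Position 2 (value 1): max_ending_here = 17, max_so_far = 17
Position 3 (value 9): max_ending_here = 26, max_so_far = 26
Position 4 (value 11): max_ending_here = 37, max_so_far = 37
Position 5 (value 1): max_ending_here = 38, max_so_far = 38
Position 6 (value -1): max_ending_here = 37, max_so_far = 38
Position 7 (value 16): max_ending_here = 53, max_so_far = 53
Position 8 (value -12): max_ending_here = 41, max_so_far = 53
Position 9 (value 19): max_ending_here = 60, max_so_far = 60

Maximum subarray: [16, 1, 9, 11, 1, -1, 16, -12, 19]
Maximum sum: 60

The maximum subarray is [16, 1, 9, 11, 1, -1, 16, -12, 19] with sum 60. This subarray runs from index 1 to index 9.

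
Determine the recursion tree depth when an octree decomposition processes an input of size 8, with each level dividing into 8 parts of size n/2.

For divide and conquer with division factor 2:

Problem sizes at each level:
Level 0: 8
Level 1: 4
Level 2: 2
Level 3: 1

The root is level 0 and the size-1 base case is level 3 (the tree spans levels 0 through 3, i.e. 4 levels counting the root), so the depth is the number of divisions: log_2(8) = 3

The recursion tree depth is log_2(8) = 3. At each level, the problem size is divided by 2, so it takes 3 divisions to reduce to a base case of size 1. The algorithm makes 8 recursive calls at each level.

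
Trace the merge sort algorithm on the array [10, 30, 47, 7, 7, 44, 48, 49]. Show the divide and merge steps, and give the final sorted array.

Merge sort trace:

Split: [10, 30, 47, 7, 7, 44, 48, 49] -> [10, 30, 47, 7] and [7, 44, 48, 49]
  Split: [10, 30, 47, 7] -> [10, 30] and [47, 7]
    Split: [10, 30] -> [10] and [30]
    Merge: [10] + [30] -> [10, 30]
    Split: [47, 7] -> [47] and [7]
    Merge: [47] + [7] -> [7, 47]
  Merge: [10, 30] + [7, 47] -> [7, 10, 30, 47]
  Split: [7, 44, 48, 49] -> [7, 44] and [48, 49]
    Split: [7, 44] -> [7] and [44]
    Merge: [7] + [44] -> [7, 44]
    Split: [48, 49] -> [48] and [49]
    Merge: [48] + [49] -> [48, 49]
  Merge: [7, 44] + [48, 49] -> [7, 44, 48, 49]
Merge: [7, 10, 30, 47] + [7, 44, 48, 49] -> [7, 7, 10, 30, 44, 47, 48, 49]

Final sorted array: [7, 7, 10, 30, 44, 47, 48, 49]

The merge sort proceeds by recursively splitting the array and merging sorted halves.
After all merges, the sorted array is [7, 7, 10, 30, 44, 47, 48, 49].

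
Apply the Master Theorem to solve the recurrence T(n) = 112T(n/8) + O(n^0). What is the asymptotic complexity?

Master Theorem for T(n) = 112T(n/8) + O(n^0):

a = 112, b = 8, c = 0
log_b(a) = log_8(112) = 2.2691

Case 1: c = 0 < log_8(112) = 2.2691
T(n) = O(n^(log_8 112))

For T(n) = 112T(n/8) + O(n^0): log_8(112) = 2.2691. This is Case 1 of the Master Theorem (c < log_b(a), work dominated by leaves), giving O(n^(log_8 112)).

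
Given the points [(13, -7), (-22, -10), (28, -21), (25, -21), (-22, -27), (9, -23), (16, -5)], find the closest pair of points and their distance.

Computing all pairwise distances among 7 points:

d((13, -7), (-22, -10)) = 35.1283
d((13, -7), (28, -21)) = 20.5183
d((13, -7), (25, -21)) = 18.4391
d((13, -7), (-22, -27)) = 40.3113
d((13, -7), (9, -23)) = 16.4924
d((13, -7), (16, -5)) = 3.6056
d((-22, -10), (28, -21)) = 51.1957
d((-22, -10), (25, -21)) = 48.2701
d((-22, -10), (-22, -27)) = 17.0
d((-22, -10), (9, -23)) = 33.6155
d((-22, -10), (16, -5)) = 38.3275
d((28, -21), (25, -21)) = 3.0 <-- minimum
d((28, -21), (-22, -27)) = 50.3587
d((28, -21), (9, -23)) = 19.105
d((28, -21), (16, -5)) = 20.0
d((25, -21), (-22, -27)) = 47.3814
d((25, -21), (9, -23)) = 16.1245
d((25, -21), (16, -5)) = 18.3576
d((-22, -27), (9, -23)) = 31.257
d((-22, -27), (16, -5)) = 43.909
d((9, -23), (16, -5)) = 19.3132

Closest pair: (28, -21) and (25, -21) with distance 3.0

The closest pair is (28, -21) and (25, -21) with Euclidean distance 3.0. For 7 points, brute-force pairwise comparison is shown above. For large n, the divide-and-conquer algorithm (sort by x, recurse on halves, check the dividing strip) achieves O(n log n).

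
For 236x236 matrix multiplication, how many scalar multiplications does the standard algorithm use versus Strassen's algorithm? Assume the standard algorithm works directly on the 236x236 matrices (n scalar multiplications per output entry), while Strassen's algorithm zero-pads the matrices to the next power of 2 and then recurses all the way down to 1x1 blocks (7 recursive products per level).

Matrix multiplication for 236x236 matrices:

Strassen's algorithm requires power-of-2 dimensions. Pad 236x236 to 256x256 (next power of 2).

Standard algorithm: 236^3 = 13144256 multiplications
Strassen's algorithm: 7^(log2(256)) = 7^8 = 5764801 multiplications
Savings: 13144256 - 5764801 = 7379455 multiplications

Standard: 13144256 multiplications (236^3). Strassen: 5764801 multiplications (7^8, after padding to 256x256). Strassen reduces 8 recursive multiplications to 7 at each level.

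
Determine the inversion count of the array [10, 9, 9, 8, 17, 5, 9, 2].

Finding inversions in [10, 9, 9, 8, 17, 5, 9, 2]:

(0, 1): arr[0]=10 > arr[1]=9
(0, 2): arr[0]=10 > arr[2]=9
(0, 3): arr[0]=10 > arr[3]=8
(0, 5): arr[0]=10 > arr[5]=5
(0, 6): arr[0]=10 > arr[6]=9
(0, 7): arr[0]=10 > arr[7]=2
(1, 3): arr[1]=9 > arr[3]=8
(1, 5): arr[1]=9 > arr[5]=5
(1, 7): arr[1]=9 > arr[7]=2
(2, 3): arr[2]=9 > arr[3]=8
(2, 5): arr[2]=9 > arr[5]=5
(2, 7): arr[2]=9 > arr[7]=2
(3, 5): arr[3]=8 > arr[5]=5
(3, 7): arr[3]=8 > arr[7]=2
(4, 5): arr[4]=17 > arr[5]=5
(4, 6): arr[4]=17 > arr[6]=9
(4, 7): arr[4]=17 > arr[7]=2
(5, 7): arr[5]=5 > arr[7]=2
(6, 7): arr[6]=9 > arr[7]=2

Total inversions: 19

The array has 19 inversion(s): (0,1), (0,2), (0,3), (0,5), (0,6), (0,7), (1,3), (1,5), (1,7), (2,3), (2,5), (2,7), (3,5), (3,7), (4,5), (4,6), (4,7), (5,7), (6,7). Each pair (i,j) satisfies i < j and arr[i] > arr[j].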